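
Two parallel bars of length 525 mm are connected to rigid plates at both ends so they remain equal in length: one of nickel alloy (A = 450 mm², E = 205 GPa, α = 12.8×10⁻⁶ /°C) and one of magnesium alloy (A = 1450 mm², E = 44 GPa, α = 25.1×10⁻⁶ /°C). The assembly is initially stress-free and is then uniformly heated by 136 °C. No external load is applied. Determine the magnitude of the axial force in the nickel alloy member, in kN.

Both members must finish at the same length. With the larger α, the magnesium alloy tends to over-expand; the plates restrain it, putting the magnesium alloy in compression and the nickel alloy in tension. With no external load the two internal forces are equal and opposite, magnitude P.
Setting the final lengths equal and cancelling L: (α₁ − α₂)ΔT = P/(A₁E₁) + P/(A₂E₂).
|α₁ − α₂|·ΔT = 12.3×10⁻⁶ × 136 = 0.001673.
1/(A₁E₁) + 1/(A₂E₂) = 1/(450×205×10³) + 1/(1450×44×10³) = 2.651×10⁻⁸ N⁻¹.
P = 0.001673 / 2.651×10⁻⁸ = 63090 N = 63.09 kN.

P ≈ 63.1 kN (tensile in the nickel alloy)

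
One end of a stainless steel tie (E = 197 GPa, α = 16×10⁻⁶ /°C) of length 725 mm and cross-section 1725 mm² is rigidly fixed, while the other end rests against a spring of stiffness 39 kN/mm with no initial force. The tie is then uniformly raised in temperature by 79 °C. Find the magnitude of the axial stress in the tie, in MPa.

σ ≈ 19.1 MPa (compressive)

The unrestrained thermal change is αΔT L = 16×10⁻⁶ × 79 × 725 = 0.9164 mm.
With a force P in the spring, the elastic change of the tie is PL/(AE) and that of the spring is P/k; compatibility requires their sum to equal δ_free.
So P = δ_free / [L/(AE) + 1/k] = 0.9164 / [ 725/(1725×197×10³) + 1/(39×10³) ].
P = 0.9164 / 2.777×10⁻⁵ = 32990 N.
σ = P/A = 32990/1725 = 19.13 MPa.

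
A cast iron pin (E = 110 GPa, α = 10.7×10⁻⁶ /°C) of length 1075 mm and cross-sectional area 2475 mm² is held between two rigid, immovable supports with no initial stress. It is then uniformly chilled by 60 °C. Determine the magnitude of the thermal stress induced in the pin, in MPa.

Because both ends are immovable the net strain is zero, and the suppressed thermal strain is αΔT = 10.7×10⁻⁶ × 60 = 642×10⁻⁶.
σ = EαΔT = 110×10³ × 10.7×10⁻⁶ × 60 = 70.62 MPa (tensile; the pin is trying to contract).

σ ≈ 70.6 MPa (tensile)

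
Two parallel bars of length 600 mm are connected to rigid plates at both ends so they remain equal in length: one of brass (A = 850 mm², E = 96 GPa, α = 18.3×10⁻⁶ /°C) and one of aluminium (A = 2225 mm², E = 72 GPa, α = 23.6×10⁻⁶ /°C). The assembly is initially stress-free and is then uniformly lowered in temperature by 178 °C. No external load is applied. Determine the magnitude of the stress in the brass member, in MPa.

Equilibrium of a rigid end plate with no external load gives equal and opposite internal forces ±P in the two members. Since α_{aluminium} > α_{brass}, cooling drives the aluminium into tension and the brass into compression.
Setting the final lengths equal and cancelling L: (α₁ − α₂)ΔT = P/(A₁E₁) + P/(A₂E₂).
|α₁ − α₂|·ΔT = 5.3×10⁻⁶ × 178 = 0.0009434.
1/(A₁E₁) + 1/(A₂E₂) = 1/(850×96×10³) + 1/(2225×72×10³) = 1.85×10⁻⁸ N⁻¹.
So P = 0.0009434 / 1.85×10⁻⁸ = 51 kN.
σ_{brass} = P/A₁ = 51000/850 = 60 MPa, compressive.

σ ≈ 60 MPa (compressive)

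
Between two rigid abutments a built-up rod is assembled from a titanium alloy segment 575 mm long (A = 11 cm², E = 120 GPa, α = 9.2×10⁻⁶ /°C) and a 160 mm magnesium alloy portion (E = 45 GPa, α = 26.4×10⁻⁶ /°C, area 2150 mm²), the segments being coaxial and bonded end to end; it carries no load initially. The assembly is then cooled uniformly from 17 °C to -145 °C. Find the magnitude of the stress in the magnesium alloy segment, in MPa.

σ ≈ 119 MPa (tensile)

Free thermal contraction of the whole bar: Σ αᵢΔT Lᵢ = 9.2×10⁻⁶×162×575 + 26.4×10⁻⁶×162×160 = 1.541 mm.
Since the ends are fixed, an axial force P builds up, equal in every segment, with P · Σ Lᵢ/(AᵢEᵢ) = δ_free.
The series flexibility is Σ Lᵢ/(AᵢEᵢ) = 575/(1100×120×10³) + 160/(2150×45×10³) = 6.01×10⁻⁶ mm/N.
So P = 1.541 / 6.01×10⁻⁶ = 256.5 kN, tensile.
σ_{magnesium alloy} = P / A = 256500 / 2150 = 119.3 MPa.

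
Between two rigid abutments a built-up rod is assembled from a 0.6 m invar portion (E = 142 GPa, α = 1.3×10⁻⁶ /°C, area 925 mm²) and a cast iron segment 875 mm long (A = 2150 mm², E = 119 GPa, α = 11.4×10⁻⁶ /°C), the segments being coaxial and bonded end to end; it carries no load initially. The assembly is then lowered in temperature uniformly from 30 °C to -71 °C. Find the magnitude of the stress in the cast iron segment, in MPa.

If the supports were absent, the total length change would be Σ αᵢΔT Lᵢ = 1.3×10⁻⁶×101×600 + 11.4×10⁻⁶×101×875 = 1.086 mm.
The walls prevent any net length change, so an axial force P (same in every segment) develops. Compatibility: P · Σ Lᵢ/(AᵢEᵢ) = δ_free.
Σ Lᵢ/(AᵢEᵢ) = 600/(925×142×10³) + 875/(2150×119×10³) = 7.988×10⁻⁶ mm/N.
P = 1.086 / 7.988×10⁻⁶ = 136000 N = 136 kN, tensile.
σ_{cast iron} = P / A = 136000 / 2150 = 63.25 MPa.

σ ≈ 63.2 MPa (tensile)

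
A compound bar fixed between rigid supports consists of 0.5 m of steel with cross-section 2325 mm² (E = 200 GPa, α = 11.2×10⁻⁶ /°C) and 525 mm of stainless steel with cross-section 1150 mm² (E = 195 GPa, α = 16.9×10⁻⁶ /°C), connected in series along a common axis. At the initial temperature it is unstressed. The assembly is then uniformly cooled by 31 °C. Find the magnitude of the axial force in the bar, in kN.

P ≈ 131 kN (tensile)

With the walls removed the bar would change length by δ_free = Σ αᵢΔT Lᵢ = 11.2×10⁻⁶×31×500 + 16.9×10⁻⁶×31×525 = 0.4486 mm.
The walls prevent any net length change, so an axial force P (same in every segment) develops. Compatibility: P · Σ Lᵢ/(AᵢEᵢ) = δ_free.
Σ Lᵢ/(AᵢEᵢ) = 500/(2325×200×10³) + 525/(1150×195×10³) = 3.416×10⁻⁶ mm/N.
So P = 0.4486 / 3.416×10⁻⁶ = 131.3 kN, tensile.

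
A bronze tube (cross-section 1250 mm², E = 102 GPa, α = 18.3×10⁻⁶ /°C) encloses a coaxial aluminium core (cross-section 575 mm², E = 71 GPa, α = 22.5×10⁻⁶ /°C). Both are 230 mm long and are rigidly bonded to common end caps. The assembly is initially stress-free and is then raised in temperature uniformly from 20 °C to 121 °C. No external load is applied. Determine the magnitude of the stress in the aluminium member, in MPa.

Equilibrium of a rigid end plate with no external load gives equal and opposite internal forces ±P in the two members. Since α_{aluminium} > α_{bronze}, heating drives the aluminium into compression and the bronze into tension.
Compatibility of the two members (thermal + elastic change equal): (α₁ − α₂)ΔT = P·[1/(A₁E₁) + 1/(A₂E₂)].
|α₁ − α₂|·ΔT = 4.2×10⁻⁶ × 101 = 0.0004242.
1/(A₁E₁) + 1/(A₂E₂) = 1/(1250×102×10³) + 1/(575×71×10³) = 3.234×10⁻⁸ N⁻¹.
P = 0.0004242 / 3.234×10⁻⁸ = 13120 N = 13.12 kN.
σ_{aluminium} = P/A₂ = 13120/575 = 22.81 MPa, compressive.

σ ≈ 22.8 MPa (compressive)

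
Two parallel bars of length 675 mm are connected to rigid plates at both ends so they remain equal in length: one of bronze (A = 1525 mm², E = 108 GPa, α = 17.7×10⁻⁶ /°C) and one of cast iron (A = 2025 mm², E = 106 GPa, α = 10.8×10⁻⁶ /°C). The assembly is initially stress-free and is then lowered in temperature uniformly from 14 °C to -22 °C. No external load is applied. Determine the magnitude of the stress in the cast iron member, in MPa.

Equilibrium of a rigid end plate with no external load gives equal and opposite internal forces ±P in the two members. Since α_{bronze} > α_{cast iron}, cooling drives the bronze into tension and the cast iron into compression.
Setting the final lengths equal and cancelling L: (α₁ − α₂)ΔT = P/(A₁E₁) + P/(A₂E₂).
|α₁ − α₂|·ΔT = 6.9×10⁻⁶ × 36 = 0.0002484.
1/(A₁E₁) + 1/(A₂E₂) = 1/(1525×108×10³) + 1/(2025×106×10³) = 1.073×10⁻⁸ N⁻¹.
So P = 0.0002484 / 1.073×10⁻⁸ = 23.15 kN.
σ_{cast iron} = P/A₂ = 23150/2025 = 11.43 MPa, compressive.

σ ≈ 11.4 MPa (compressive)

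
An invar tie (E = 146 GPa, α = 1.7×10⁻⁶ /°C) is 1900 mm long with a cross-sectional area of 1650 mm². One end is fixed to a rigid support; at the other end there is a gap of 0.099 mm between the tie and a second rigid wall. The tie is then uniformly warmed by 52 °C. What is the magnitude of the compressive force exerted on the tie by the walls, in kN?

P ≈ 8.74 kN

Unrestrained expansion: δ_free = αΔT L = 1.7×10⁻⁶ × 52 × 1900 = 0.168 mm.
After closing the 0.099 mm clearance, 0.168 − 0.099 = 0.06896 mm of expansion remains to be suppressed by the wall.
Compatibility: PL/(AE) = 0.06896 mm, so σ = P/A = E × (0.06896/1900) = 5.299 MPa.
P = σA = 5.299 × 1650 = 8.743 kN.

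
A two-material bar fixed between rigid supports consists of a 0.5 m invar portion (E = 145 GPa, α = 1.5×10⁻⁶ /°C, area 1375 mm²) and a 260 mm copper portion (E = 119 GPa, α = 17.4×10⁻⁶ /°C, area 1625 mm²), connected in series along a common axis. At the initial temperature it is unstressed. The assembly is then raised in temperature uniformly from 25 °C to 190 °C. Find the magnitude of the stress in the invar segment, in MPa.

σ ≈ 164 MPa (compressive)

If the supports were absent, the total length change would be Σ αᵢΔT Lᵢ = 1.5×10⁻⁶×165×500 + 17.4×10⁻⁶×165×260 = 0.8702 mm.
The rigid supports impose zero overall length change; the single axial force P common to all segments must satisfy P Σ Lᵢ/(AᵢEᵢ) = δ_free.
Σ Lᵢ/(AᵢEᵢ) = 500/(1375×145×10³) + 260/(1625×119×10³) = 3.852×10⁻⁶ mm/N.
So P = 0.8702 / 3.852×10⁻⁶ = 225.9 kN, compressive.
σ_{invar} = P / A = 225900 / 1375 = 164.3 MPa.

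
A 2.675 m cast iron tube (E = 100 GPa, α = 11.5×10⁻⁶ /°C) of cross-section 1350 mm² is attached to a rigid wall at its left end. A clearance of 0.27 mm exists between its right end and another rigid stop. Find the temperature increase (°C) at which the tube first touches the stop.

ΔT ≈ 8.78 °C

Contact occurs when the free expansion equals the gap: αΔT L = 0.27 mm.
So ΔT = g/(αL) = 0.27/(11.5×10⁻⁶ × 2675) = 8.777 °C.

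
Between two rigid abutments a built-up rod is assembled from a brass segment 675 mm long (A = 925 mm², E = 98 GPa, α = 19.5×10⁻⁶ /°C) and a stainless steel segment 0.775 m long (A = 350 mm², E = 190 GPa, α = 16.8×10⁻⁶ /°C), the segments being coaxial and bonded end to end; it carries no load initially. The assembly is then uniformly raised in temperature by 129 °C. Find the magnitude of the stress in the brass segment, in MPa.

Free thermal expansion of the whole bar: Σ αᵢΔT Lᵢ = 19.5×10⁻⁶×129×675 + 16.8×10⁻⁶×129×775 = 3.378 mm.
The rigid supports impose zero overall length change; the single axial force P common to all segments must satisfy P Σ Lᵢ/(AᵢEᵢ) = δ_free.
The series flexibility is Σ Lᵢ/(AᵢEᵢ) = 675/(925×98×10³) + 775/(350×190×10³) = 1.91×10⁻⁵ mm/N.
Hence P = δ_free / Σ(L/AE) = 3.378/1.91×10⁻⁵ = 176.8 kN (compressive).
σ_{brass} = P / A = 176800 / 925 = 191.2 MPa.

σ ≈ 191 MPa (compressive)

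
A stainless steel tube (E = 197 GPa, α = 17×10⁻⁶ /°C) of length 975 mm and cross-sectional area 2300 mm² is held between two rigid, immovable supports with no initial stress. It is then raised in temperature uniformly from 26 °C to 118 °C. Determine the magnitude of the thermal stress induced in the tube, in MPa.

Because both ends are immovable the net strain is zero, and the suppressed thermal strain is αΔT = 17×10⁻⁶ × 92 = 1564×10⁻⁶.
σ = EαΔT = 197×10³ × 17×10⁻⁶ × 92 = 308.1 MPa (compressive; the tube is trying to expand).

σ ≈ 308 MPa (compressive)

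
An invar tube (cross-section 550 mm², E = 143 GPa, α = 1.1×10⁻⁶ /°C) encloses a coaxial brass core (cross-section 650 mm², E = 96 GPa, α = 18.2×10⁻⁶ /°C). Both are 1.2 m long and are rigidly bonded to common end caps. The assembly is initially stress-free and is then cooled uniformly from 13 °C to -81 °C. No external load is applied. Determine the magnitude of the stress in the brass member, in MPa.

Both members must finish at the same length. With the larger α, the brass tends to over-contract; the plates restrain it, putting the brass in tension and the invar in compression. With no external load the two internal forces are equal and opposite, magnitude P.
Setting the final lengths equal and cancelling L: (α₁ − α₂)ΔT = P/(A₁E₁) + P/(A₂E₂).
|α₁ − α₂|·ΔT = 17.1×10⁻⁶ × 94 = 0.001607.
1/(A₁E₁) + 1/(A₂E₂) = 1/(550×143×10³) + 1/(650×96×10³) = 2.874×10⁻⁸ N⁻¹.
So P = 0.001607 / 2.874×10⁻⁸ = 55.93 kN.
σ_{brass} = P/A₂ = 55930/650 = 86.04 MPa, tensile.

σ ≈ 86 MPa (tensile)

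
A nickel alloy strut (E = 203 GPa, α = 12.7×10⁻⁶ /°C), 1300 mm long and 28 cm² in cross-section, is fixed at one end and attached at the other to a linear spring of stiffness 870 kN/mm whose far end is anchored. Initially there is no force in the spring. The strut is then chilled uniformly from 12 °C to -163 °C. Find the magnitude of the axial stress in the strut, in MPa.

σ ≈ 300 MPa (tensile)

The unrestrained thermal change is αΔT L = 12.7×10⁻⁶ × 175 × 1300 = 2.889 mm.
With a force P in the spring, the elastic change of the strut is PL/(AE) and that of the spring is P/k; compatibility requires their sum to equal δ_free.
So P = δ_free / [L/(AE) + 1/k] = 2.889 / [ 1300/(2800×203×10³) + 1/(870×10³) ].
P = 2.889 / 3.437×10⁻⁶ = 840700 N.
σ = P/A = 840700/2800 = 300.3 MPa.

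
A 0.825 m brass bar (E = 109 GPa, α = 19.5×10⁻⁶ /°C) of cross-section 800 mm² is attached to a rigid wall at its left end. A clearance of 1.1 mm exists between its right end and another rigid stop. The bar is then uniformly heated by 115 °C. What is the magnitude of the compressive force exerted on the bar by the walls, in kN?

Free thermal elongation = αΔT L = 19.5×10⁻⁶ × 115 × 825 = 1.85 mm.
This exceeds the 1.1 mm gap, so the wall pushes back. The portion of expansion that must be recovered elastically is δ_free − gap = 1.85 − 1.1 = 0.7501 mm.
Compatibility: PL/(AE) = 0.7501 mm, so σ = P/A = E × (0.7501/825) = 99.1 MPa.
Force on the wall = σA = 99.1 × 800 mm² = 79.28 kN.

P ≈ 79.3 kN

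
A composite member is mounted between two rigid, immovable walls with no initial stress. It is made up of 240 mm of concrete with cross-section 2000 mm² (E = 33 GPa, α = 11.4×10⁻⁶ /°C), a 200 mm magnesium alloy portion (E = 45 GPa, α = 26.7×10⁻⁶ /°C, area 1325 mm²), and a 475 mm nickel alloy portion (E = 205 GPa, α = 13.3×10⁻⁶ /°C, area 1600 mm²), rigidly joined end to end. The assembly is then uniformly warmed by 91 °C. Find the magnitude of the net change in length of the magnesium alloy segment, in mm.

Free thermal expansion of the whole bar: Σ αᵢΔT Lᵢ = 11.4×10⁻⁶×91×240 + 26.7×10⁻⁶×91×200 + 13.3×10⁻⁶×91×475 = 1.31 mm.
Since the ends are fixed, an axial force P builds up, equal in every segment, with P · Σ Lᵢ/(AᵢEᵢ) = δ_free.
The series flexibility is Σ Lᵢ/(AᵢEᵢ) = 240/(2000×33×10³) + 200/(1325×45×10³) + 475/(1600×205×10³) = 8.439×10⁻⁶ mm/N.
So P = 1.31 / 8.439×10⁻⁶ = 155.2 kN, compressive.
For the magnesium alloy segment, free thermal change = 26.7×10⁻⁶×91×200 = 0.4859 mm and elastic change from P = 155200×200/(1325×45×10³) = 0.5206 mm; these oppose, so the net change is 0.0347 mm (segment shortens).

|ΔL| ≈ 0.0347 mm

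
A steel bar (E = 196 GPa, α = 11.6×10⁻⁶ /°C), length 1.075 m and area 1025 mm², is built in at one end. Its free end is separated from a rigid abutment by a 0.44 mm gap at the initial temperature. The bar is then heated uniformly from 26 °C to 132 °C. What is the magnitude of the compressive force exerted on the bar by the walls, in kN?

P ≈ 165 kN

Unrestrained expansion: δ_free = αΔT L = 11.6×10⁻⁶ × 106 × 1075 = 1.322 mm.
This exceeds the 0.44 mm gap, so the wall pushes back. The portion of expansion that must be recovered elastically is δ_free − gap = 1.322 − 0.44 = 0.8818 mm.
Compatibility: PL/(AE) = 0.8818 mm, so σ = P/A = E × (0.8818/1075) = 160.8 MPa.
Force on the wall = σA = 160.8 × 1025 mm² = 164.8 kN.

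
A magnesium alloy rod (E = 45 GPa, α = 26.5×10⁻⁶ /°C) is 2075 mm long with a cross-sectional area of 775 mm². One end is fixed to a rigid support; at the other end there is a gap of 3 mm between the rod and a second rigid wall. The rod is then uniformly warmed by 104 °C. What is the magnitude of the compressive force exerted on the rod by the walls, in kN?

Free thermal elongation = αΔT L = 26.5×10⁻⁶ × 104 × 2075 = 5.719 mm.
After closing the 3 mm clearance, 5.719 − 3 = 2.719 mm of expansion remains to be suppressed by the wall.
That suppressed elongation corresponds to σ = E·Δ/L = 45×10³ × 2.719/2075 = 58.96 MPa.
P = σA = 58.96 × 775 = 45.69 kN.

P ≈ 45.7 kN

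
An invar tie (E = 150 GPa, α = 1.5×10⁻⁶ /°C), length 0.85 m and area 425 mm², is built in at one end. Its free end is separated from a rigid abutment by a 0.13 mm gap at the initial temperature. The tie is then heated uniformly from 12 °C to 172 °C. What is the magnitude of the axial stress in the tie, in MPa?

Free thermal elongation = αΔT L = 1.5×10⁻⁶ × 160 × 850 = 0.204 mm.
After closing the 0.13 mm clearance, 0.204 − 0.13 = 0.074 mm of expansion remains to be suppressed by the wall.
That suppressed elongation corresponds to σ = E·Δ/L = 150×10³ × 0.074/850 = 13.06 MPa.

σ ≈ 13.1 MPa (compressive)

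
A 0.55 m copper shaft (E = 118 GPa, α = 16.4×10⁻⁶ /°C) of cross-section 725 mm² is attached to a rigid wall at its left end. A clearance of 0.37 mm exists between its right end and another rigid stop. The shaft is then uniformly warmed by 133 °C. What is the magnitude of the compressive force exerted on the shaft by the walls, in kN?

Free thermal elongation = αΔT L = 16.4×10⁻⁶ × 133 × 550 = 1.2 mm.
The gap closes (δ_free > 0.37 mm) and the wall then resists a further 1.2 − 0.37 = 0.8297 mm of expansion.
That suppressed elongation corresponds to σ = E·Δ/L = 118×10³ × 0.8297/550 = 178 MPa.
P = σA = 178 × 725 = 129 kN.

P ≈ 129 kN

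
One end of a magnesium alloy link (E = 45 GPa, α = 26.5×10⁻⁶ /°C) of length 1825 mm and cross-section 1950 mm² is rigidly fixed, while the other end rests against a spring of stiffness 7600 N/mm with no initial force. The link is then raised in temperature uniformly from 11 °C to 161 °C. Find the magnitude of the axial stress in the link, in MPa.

σ ≈ 24.4 MPa (compressive)

Free thermal expansion: δ_free = αΔT L = 26.5×10⁻⁶ × 150 × 1825 = 7.254 mm.
With a force P in the spring, the elastic change of the link is PL/(AE) and that of the spring is P/k; compatibility requires their sum to equal δ_free.
So P = δ_free / [L/(AE) + 1/k] = 7.254 / [ 1825/(1950×45×10³) + 1/(7600) ].
P = 7.254 / 0.0001524 = 47610 N.
σ = P/A = 47610/1950 = 24.41 MPa.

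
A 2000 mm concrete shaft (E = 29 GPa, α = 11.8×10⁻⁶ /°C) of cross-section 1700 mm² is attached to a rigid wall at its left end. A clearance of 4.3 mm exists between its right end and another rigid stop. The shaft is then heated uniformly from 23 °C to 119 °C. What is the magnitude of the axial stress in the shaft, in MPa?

σ ≈ 0 MPa

Unrestrained expansion: δ_free = αΔT L = 11.8×10⁻⁶ × 96 × 2000 = 2.266 mm.
Since δ_free = 2.27 mm is less than the 4.3 mm gap, the shaft never touches the wall. No axial force develops.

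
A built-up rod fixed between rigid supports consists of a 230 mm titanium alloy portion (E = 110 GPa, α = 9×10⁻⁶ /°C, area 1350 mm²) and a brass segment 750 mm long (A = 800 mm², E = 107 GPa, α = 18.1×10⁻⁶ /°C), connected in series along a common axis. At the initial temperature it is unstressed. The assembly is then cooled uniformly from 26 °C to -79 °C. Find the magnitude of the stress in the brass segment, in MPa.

σ ≈ 199 MPa (tensile)

Free thermal contraction of the whole bar: Σ αᵢΔT Lᵢ = 9×10⁻⁶×105×230 + 18.1×10⁻⁶×105×750 = 1.643 mm.
The rigid supports impose zero overall length change; the single axial force P common to all segments must satisfy P Σ Lᵢ/(AᵢEᵢ) = δ_free.
Σ Lᵢ/(AᵢEᵢ) = 230/(1350×110×10³) + 750/(800×107×10³) = 1.031×10⁻⁵ mm/N.
So P = 1.643 / 1.031×10⁻⁵ = 159.3 kN, tensile.
σ_{brass} = P / A = 159300 / 800 = 199.2 MPa.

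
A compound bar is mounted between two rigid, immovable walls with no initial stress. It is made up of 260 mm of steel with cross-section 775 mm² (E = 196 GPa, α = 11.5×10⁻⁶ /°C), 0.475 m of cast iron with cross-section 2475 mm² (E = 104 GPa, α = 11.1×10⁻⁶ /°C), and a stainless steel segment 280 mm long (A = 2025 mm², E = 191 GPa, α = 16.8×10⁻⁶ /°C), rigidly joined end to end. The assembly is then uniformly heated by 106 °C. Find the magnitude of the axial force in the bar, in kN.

P ≈ 321 kN (compressive)

If the supports were absent, the total length change would be Σ αᵢΔT Lᵢ = 11.5×10⁻⁶×106×260 + 11.1×10⁻⁶×106×475 + 16.8×10⁻⁶×106×280 = 1.374 mm.
The walls prevent any net length change, so an axial force P (same in every segment) develops. Compatibility: P · Σ Lᵢ/(AᵢEᵢ) = δ_free.
The series flexibility is Σ Lᵢ/(AᵢEᵢ) = 260/(775×196×10³) + 475/(2475×104×10³) + 280/(2025×191×10³) = 4.281×10⁻⁶ mm/N.
Hence P = δ_free / Σ(L/AE) = 1.374/4.281×10⁻⁶ = 321.1 kN (compressive).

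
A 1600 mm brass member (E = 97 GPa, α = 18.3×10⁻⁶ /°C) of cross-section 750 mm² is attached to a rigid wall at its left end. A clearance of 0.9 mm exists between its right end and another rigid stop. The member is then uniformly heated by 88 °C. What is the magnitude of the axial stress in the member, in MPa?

Free thermal elongation = αΔT L = 18.3×10⁻⁶ × 88 × 1600 = 2.577 mm.
The gap closes (δ_free > 0.9 mm) and the wall then resists a further 2.577 − 0.9 = 1.677 mm of expansion.
Compatibility: PL/(AE) = 1.677 mm, so σ = P/A = E × (1.677/1600) = 101.6 MPa.

σ ≈ 102 MPa (compressive)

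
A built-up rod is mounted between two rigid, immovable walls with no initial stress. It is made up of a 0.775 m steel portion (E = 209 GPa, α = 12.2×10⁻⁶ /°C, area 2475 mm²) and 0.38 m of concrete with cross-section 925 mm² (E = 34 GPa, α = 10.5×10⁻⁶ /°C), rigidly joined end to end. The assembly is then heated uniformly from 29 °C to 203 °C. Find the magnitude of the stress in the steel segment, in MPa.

σ ≈ 69.6 MPa (compressive)

With the walls removed the bar would change length by δ_free = Σ αᵢΔT Lᵢ = 12.2×10⁻⁶×174×775 + 10.5×10⁻⁶×174×380 = 2.339 mm.
Since the ends are fixed, an axial force P builds up, equal in every segment, with P · Σ Lᵢ/(AᵢEᵢ) = δ_free.
Σ Lᵢ/(AᵢEᵢ) = 775/(2475×209×10³) + 380/(925×34×10³) = 1.358×10⁻⁵ mm/N.
Hence P = δ_free / Σ(L/AE) = 2.339/1.358×10⁻⁵ = 172.3 kN (compressive).
σ_{steel} = P / A = 172300 / 2475 = 69.6 MPa.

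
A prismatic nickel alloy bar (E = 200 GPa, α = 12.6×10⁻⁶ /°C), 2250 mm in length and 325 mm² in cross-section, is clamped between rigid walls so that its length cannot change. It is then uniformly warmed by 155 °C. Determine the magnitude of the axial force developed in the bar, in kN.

P ≈ 127 kN (compressive)

With zero net strain, σ = E·αΔT = 200 GPa × 12.6×10⁻⁶ × 155 = 390.6 MPa.
Then P = σA = 390.6 × 325 mm² = 126.9 kN, compressive.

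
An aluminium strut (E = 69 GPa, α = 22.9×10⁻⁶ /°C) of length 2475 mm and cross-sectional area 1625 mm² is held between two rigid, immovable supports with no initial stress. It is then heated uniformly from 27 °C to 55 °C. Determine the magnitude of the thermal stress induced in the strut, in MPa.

The supports are rigid, so the total axial strain is zero. The restrained thermal strain is ε = αΔT = 22.9×10⁻⁶ × 28 = 641.2×10⁻⁶.
Hence σ = E·αΔT = 69×10³ × 641.2×10⁻⁶ = 44.24 MPa, compressive.

σ ≈ 44.2 MPa (compressive)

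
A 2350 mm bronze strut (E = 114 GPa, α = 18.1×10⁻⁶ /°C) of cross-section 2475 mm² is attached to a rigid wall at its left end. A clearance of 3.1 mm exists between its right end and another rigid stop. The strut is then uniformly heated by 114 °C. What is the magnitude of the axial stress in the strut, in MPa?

Unrestrained expansion: δ_free = αΔT L = 18.1×10⁻⁶ × 114 × 2350 = 4.849 mm.
After closing the 3.1 mm clearance, 4.849 − 3.1 = 1.749 mm of expansion remains to be suppressed by the wall.
That suppressed elongation corresponds to σ = E·Δ/L = 114×10³ × 1.749/2350 = 84.84 MPa.

σ ≈ 84.8 MPa (compressive)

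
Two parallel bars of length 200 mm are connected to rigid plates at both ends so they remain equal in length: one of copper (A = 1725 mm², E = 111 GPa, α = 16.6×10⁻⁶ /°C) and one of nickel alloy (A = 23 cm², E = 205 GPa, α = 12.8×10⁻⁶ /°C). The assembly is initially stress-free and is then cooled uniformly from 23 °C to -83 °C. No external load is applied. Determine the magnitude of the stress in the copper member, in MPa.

σ ≈ 31.8 MPa (tensile)

Equilibrium of a rigid end plate with no external load gives equal and opposite internal forces ±P in the two members. Since α_{copper} > α_{nickel alloy}, cooling drives the copper into tension and the nickel alloy into compression.
Compatibility of the two members (thermal + elastic change equal): (α₁ − α₂)ΔT = P·[1/(A₁E₁) + 1/(A₂E₂)].
|α₁ − α₂|·ΔT = 3.8×10⁻⁶ × 106 = 0.0004028.
1/(A₁E₁) + 1/(A₂E₂) = 1/(1725×111×10³) + 1/(2300×205×10³) = 7.344×10⁻⁹ N⁻¹.
So P = 0.0004028 / 7.344×10⁻⁹ = 54.85 kN.
σ_{copper} = P/A₁ = 54850/1725 = 31.8 MPa, tensile.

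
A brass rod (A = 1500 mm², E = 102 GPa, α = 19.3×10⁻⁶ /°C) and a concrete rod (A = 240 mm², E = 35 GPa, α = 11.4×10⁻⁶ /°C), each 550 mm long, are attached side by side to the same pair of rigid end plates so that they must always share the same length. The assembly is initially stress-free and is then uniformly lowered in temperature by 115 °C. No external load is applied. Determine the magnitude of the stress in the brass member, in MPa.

σ ≈ 4.82 MPa (tensile)

Both members must finish at the same length. With the larger α, the brass tends to over-contract; the plates restrain it, putting the brass in tension and the concrete in compression. With no external load the two internal forces are equal and opposite, magnitude P.
Setting the final lengths equal and cancelling L: (α₁ − α₂)ΔT = P/(A₁E₁) + P/(A₂E₂).
|α₁ − α₂|·ΔT = 7.9×10⁻⁶ × 115 = 0.0009085.
1/(A₁E₁) + 1/(A₂E₂) = 1/(1500×102×10³) + 1/(240×35×10³) = 1.256×10⁻⁷ N⁻¹.
So P = 0.0009085 / 1.256×10⁻⁷ = 7.234 kN.
σ_{brass} = P/A₁ = 7234/1500 = 4.823 MPa, tensile.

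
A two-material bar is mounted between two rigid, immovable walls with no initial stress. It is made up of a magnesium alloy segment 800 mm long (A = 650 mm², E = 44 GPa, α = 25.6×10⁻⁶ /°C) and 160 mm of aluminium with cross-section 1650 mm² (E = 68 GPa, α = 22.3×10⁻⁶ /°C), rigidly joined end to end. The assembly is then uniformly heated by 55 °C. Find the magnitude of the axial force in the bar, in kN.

If the supports were absent, the total length change would be Σ αᵢΔT Lᵢ = 25.6×10⁻⁶×55×800 + 22.3×10⁻⁶×55×160 = 1.323 mm.
The rigid supports impose zero overall length change; the single axial force P common to all segments must satisfy P Σ Lᵢ/(AᵢEᵢ) = δ_free.
The series flexibility is Σ Lᵢ/(AᵢEᵢ) = 800/(650×44×10³) + 160/(1650×68×10³) = 2.94×10⁻⁵ mm/N.
P = 1.323 / 2.94×10⁻⁵ = 44990 N = 44.99 kN, compressive.

P ≈ 45 kN (compressive)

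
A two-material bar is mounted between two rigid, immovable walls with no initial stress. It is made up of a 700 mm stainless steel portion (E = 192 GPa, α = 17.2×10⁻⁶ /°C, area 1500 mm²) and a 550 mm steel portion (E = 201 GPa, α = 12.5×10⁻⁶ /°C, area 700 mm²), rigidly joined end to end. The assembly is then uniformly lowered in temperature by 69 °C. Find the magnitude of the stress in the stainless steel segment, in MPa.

Free thermal contraction of the whole bar: Σ αᵢΔT Lᵢ = 17.2×10⁻⁶×69×700 + 12.5×10⁻⁶×69×550 = 1.305 mm.
Since the ends are fixed, an axial force P builds up, equal in every segment, with P · Σ Lᵢ/(AᵢEᵢ) = δ_free.
The series flexibility is Σ Lᵢ/(AᵢEᵢ) = 700/(1500×192×10³) + 550/(700×201×10³) = 6.34×10⁻⁶ mm/N.
P = 1.305 / 6.34×10⁻⁶ = 205900 N = 205.9 kN, tensile.
σ_{stainless steel} = P / A = 205900 / 1500 = 137.2 MPa.

σ ≈ 137 MPa (tensile)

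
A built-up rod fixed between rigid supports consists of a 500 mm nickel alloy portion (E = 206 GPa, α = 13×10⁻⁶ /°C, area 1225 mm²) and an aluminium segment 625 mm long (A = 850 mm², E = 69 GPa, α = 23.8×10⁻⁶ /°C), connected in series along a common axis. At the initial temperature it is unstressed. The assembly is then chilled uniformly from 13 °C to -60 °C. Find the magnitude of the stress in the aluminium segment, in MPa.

Free thermal contraction of the whole bar: Σ αᵢΔT Lᵢ = 13×10⁻⁶×73×500 + 23.8×10⁻⁶×73×625 = 1.56 mm.
The walls prevent any net length change, so an axial force P (same in every segment) develops. Compatibility: P · Σ Lᵢ/(AᵢEᵢ) = δ_free.
Σ Lᵢ/(AᵢEᵢ) = 500/(1225×206×10³) + 625/(850×69×10³) = 1.264×10⁻⁵ mm/N.
So P = 1.56 / 1.264×10⁻⁵ = 123.5 kN, tensile.
σ_{aluminium} = P / A = 123500 / 850 = 145.3 MPa.

σ ≈ 145 MPa (tensile)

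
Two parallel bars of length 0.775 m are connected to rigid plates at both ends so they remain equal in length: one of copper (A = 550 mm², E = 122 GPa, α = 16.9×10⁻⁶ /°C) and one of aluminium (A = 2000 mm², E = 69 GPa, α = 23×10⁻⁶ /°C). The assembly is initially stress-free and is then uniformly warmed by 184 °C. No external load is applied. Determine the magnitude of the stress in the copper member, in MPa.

σ ≈ 92.1 MPa (tensile)

The aluminium has the larger α, so on heating it would change length more than the copper if both were free. The rigid plates force a common final length, so the aluminium is put into compression and the copper into tension, with equal and opposite forces P (no external load).
Setting the final lengths equal and cancelling L: (α₁ − α₂)ΔT = P/(A₁E₁) + P/(A₂E₂).
|α₁ − α₂|·ΔT = 6.1×10⁻⁶ × 184 = 0.001122.
1/(A₁E₁) + 1/(A₂E₂) = 1/(550×122×10³) + 1/(2000×69×10³) = 2.215×10⁻⁸ N⁻¹.
So P = 0.001122 / 2.215×10⁻⁸ = 50.67 kN.
σ_{copper} = P/A₁ = 50670/550 = 92.13 MPa, tensile.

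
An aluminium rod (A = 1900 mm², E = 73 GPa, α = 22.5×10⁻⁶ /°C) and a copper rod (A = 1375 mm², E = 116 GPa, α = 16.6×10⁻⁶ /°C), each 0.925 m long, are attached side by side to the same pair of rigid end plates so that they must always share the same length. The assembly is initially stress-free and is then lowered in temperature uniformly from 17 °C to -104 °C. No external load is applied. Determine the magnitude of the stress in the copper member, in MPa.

The aluminium has the larger α, so on cooling it would change length more than the copper if both were free. The rigid plates force a common final length, so the aluminium is put into tension and the copper into compression, with equal and opposite forces P (no external load).
Setting the final lengths equal and cancelling L: (α₁ − α₂)ΔT = P/(A₁E₁) + P/(A₂E₂).
|α₁ − α₂|·ΔT = 5.9×10⁻⁶ × 121 = 0.0007139.
1/(A₁E₁) + 1/(A₂E₂) = 1/(1900×73×10³) + 1/(1375×116×10³) = 1.348×10⁻⁸ N⁻¹.
P = 0.0007139 / 1.348×10⁻⁸ = 52960 N = 52.96 kN.
σ_{copper} = P/A₂ = 52960/1375 = 38.52 MPa, compressive.

σ ≈ 38.5 MPa (compressive)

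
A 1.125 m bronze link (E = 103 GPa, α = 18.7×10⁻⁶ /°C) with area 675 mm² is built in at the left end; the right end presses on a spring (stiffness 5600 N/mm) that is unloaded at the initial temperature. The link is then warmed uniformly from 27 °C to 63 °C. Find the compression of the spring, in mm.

The unrestrained thermal change is αΔT L = 18.7×10⁻⁶ × 36 × 1125 = 0.7573 mm.
Let P be the compressive force at the spring. The link shortens elastically by PL/(AE) and the spring compresses by P/k; together these equal δ_free.
P [ L/(AE) + 1/k ] = δ_free → P [ 1125/(675×103×10³) + 1/(5600) ] = 0.7573.
P = 0.7573 / 0.0001948 = 3889 N.
Spring compression = P/k = 3889/(5600) = 0.6944 mm.

δ ≈ 0.694 mm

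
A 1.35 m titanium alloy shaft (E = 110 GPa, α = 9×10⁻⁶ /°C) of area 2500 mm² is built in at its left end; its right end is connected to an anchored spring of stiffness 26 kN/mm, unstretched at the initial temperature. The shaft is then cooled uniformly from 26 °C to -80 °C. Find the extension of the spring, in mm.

The unrestrained thermal change is αΔT L = 9×10⁻⁶ × 106 × 1350 = 1.288 mm.
Let P be the tensile force in the spring. The shaft extends elastically by PL/(AE) and the spring stretches by P/k; together these equal δ_free.
So P = δ_free / [L/(AE) + 1/k] = 1.288 / [ 1350/(2500×110×10³) + 1/(26×10³) ].
P = 1.288 / 4.337×10⁻⁵ = 29700 N.
Spring extension = P/k = 29700/(26×10³) = 1.142 mm.

δ ≈ 1.14 mm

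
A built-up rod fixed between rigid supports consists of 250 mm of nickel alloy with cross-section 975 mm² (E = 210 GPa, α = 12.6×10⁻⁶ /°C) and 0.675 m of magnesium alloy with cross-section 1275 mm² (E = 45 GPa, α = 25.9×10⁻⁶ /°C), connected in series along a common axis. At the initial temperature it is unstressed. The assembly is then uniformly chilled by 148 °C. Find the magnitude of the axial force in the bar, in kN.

P ≈ 235 kN (tensile)

With the walls removed the bar would change length by δ_free = Σ αᵢΔT Lᵢ = 12.6×10⁻⁶×148×250 + 25.9×10⁻⁶×148×675 = 3.054 mm.
The rigid supports impose zero overall length change; the single axial force P common to all segments must satisfy P Σ Lᵢ/(AᵢEᵢ) = δ_free.
Σ Lᵢ/(AᵢEᵢ) = 250/(975×210×10³) + 675/(1275×45×10³) = 1.299×10⁻⁵ mm/N.
Hence P = δ_free / Σ(L/AE) = 3.054/1.299×10⁻⁵ = 235.2 kN (tensile).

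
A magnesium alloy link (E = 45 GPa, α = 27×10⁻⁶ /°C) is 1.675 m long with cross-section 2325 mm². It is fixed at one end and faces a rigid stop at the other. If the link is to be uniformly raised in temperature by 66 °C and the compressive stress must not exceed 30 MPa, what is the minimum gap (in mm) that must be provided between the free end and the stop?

Free expansion if unrestrained: δ_free = αΔT L = 27×10⁻⁶ × 66 × 1675 = 2.985 mm.
A stress of 30 MPa corresponds to the wall pushing the link back by σL/E = 30×1675/(45×10³) = 1.117 mm.
The gap must absorb the remainder: g_min = 2.985 − 1.117 = 1.868 mm.

g ≈ 1.87 mm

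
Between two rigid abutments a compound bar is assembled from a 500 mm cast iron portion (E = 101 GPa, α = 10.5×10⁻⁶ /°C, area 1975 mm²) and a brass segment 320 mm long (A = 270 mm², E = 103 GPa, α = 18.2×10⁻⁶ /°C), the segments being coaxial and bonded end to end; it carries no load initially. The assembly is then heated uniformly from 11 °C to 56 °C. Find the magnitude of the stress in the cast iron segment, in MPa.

Free thermal expansion of the whole bar: Σ αᵢΔT Lᵢ = 10.5×10⁻⁶×45×500 + 18.2×10⁻⁶×45×320 = 0.4983 mm.
The rigid supports impose zero overall length change; the single axial force P common to all segments must satisfy P Σ Lᵢ/(AᵢEᵢ) = δ_free.
The series flexibility is Σ Lᵢ/(AᵢEᵢ) = 500/(1975×101×10³) + 320/(270×103×10³) = 1.401×10⁻⁵ mm/N.
Hence P = δ_free / Σ(L/AE) = 0.4983/1.401×10⁻⁵ = 35.56 kN (compressive).
σ_{cast iron} = P / A = 35560 / 1975 = 18.01 MPa.

σ ≈ 18 MPa (compressive)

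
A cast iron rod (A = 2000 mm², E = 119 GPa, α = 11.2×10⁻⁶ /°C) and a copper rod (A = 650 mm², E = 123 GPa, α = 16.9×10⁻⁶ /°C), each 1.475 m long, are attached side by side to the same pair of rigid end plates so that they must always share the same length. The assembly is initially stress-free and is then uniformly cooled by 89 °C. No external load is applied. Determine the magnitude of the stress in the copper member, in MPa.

σ ≈ 46.7 MPa (tensile)

Both members must finish at the same length. With the larger α, the copper tends to over-contract; the plates restrain it, putting the copper in tension and the cast iron in compression. With no external load the two internal forces are equal and opposite, magnitude P.
Equating the net (thermal + elastic) strains gives |α₁ − α₂|·ΔT = P·[1/(A₁E₁) + 1/(A₂E₂)].
|α₁ − α₂|·ΔT = 5.7×10⁻⁶ × 89 = 0.0005073.
1/(A₁E₁) + 1/(A₂E₂) = 1/(2000×119×10³) + 1/(650×123×10³) = 1.671×10⁻⁸ N⁻¹.
So P = 0.0005073 / 1.671×10⁻⁸ = 30.36 kN.
σ_{copper} = P/A₂ = 30360/650 = 46.71 MPa, tensile.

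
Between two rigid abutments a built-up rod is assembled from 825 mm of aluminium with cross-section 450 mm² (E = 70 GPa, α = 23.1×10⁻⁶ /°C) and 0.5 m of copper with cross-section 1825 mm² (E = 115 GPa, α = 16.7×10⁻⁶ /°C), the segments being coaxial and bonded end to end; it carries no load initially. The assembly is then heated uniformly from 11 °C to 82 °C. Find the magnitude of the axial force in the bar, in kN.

With the walls removed the bar would change length by δ_free = Σ αᵢΔT Lᵢ = 23.1×10⁻⁶×71×825 + 16.7×10⁻⁶×71×500 = 1.946 mm.
The walls prevent any net length change, so an axial force P (same in every segment) develops. Compatibility: P · Σ Lᵢ/(AᵢEᵢ) = δ_free.
Σ Lᵢ/(AᵢEᵢ) = 825/(450×70×10³) + 500/(1825×115×10³) = 2.857×10⁻⁵ mm/N.
P = 1.946 / 2.857×10⁻⁵ = 68100 N = 68.1 kN, compressive.

P ≈ 68.1 kN (compressive)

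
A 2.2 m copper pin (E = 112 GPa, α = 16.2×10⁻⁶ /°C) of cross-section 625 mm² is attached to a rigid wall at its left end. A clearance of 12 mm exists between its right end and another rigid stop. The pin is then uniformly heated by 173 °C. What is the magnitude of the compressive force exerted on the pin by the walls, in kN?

Unrestrained expansion: δ_free = αΔT L = 16.2×10⁻⁶ × 173 × 2200 = 6.166 mm.
Since δ_free = 6.17 mm is less than the 12 mm gap, the pin never touches the wall. No axial force develops.

P ≈ 0 kN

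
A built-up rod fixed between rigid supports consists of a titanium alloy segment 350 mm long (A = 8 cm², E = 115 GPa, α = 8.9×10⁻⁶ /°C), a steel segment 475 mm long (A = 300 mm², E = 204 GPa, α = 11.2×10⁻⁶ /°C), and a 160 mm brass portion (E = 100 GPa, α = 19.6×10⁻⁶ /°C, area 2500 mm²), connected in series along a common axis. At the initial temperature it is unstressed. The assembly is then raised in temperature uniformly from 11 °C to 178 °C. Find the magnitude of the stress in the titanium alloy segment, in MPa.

With the walls removed the bar would change length by δ_free = Σ αᵢΔT Lᵢ = 8.9×10⁻⁶×167×350 + 11.2×10⁻⁶×167×475 + 19.6×10⁻⁶×167×160 = 1.932 mm.
The rigid supports impose zero overall length change; the single axial force P common to all segments must satisfy P Σ Lᵢ/(AᵢEᵢ) = δ_free.
The series flexibility is Σ Lᵢ/(AᵢEᵢ) = 350/(800×115×10³) + 475/(300×204×10³) + 160/(2500×100×10³) = 1.221×10⁻⁵ mm/N.
P = 1.932 / 1.221×10⁻⁵ = 158300 N = 158.3 kN, compressive.
σ_{titanium alloy} = P / A = 158300 / 800 = 197.9 MPa.

σ ≈ 198 MPa (compressive)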